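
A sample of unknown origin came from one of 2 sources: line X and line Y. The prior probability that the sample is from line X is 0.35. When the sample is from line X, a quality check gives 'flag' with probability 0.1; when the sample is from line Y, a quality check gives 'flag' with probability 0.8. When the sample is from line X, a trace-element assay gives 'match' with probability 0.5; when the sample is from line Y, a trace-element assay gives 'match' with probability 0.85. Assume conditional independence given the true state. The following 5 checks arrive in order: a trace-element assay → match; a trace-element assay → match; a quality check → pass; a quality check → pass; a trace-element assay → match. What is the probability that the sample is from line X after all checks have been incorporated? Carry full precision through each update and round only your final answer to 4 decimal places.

0.6894

After a trace-element assay='match': P(line X) = 0.5·0.3500 / (0.5·0.3500 + 0.85·0.6500) ≈ 0.2405
After a trace-element assay='match': P(line X) = 0.5·0.2405 / (0.5·0.2405 + 0.85·0.7595) ≈ 0.1571
After a quality check='pass': P(line X) = 0.9·0.1571 / (0.9·0.1571 + 0.2·0.8429) ≈ 0.4561
After a quality check='pass': P(line X) = 0.9·0.4561 / (0.9·0.4561 + 0.2·0.5439) ≈ 0.7905
After a trace-element assay='match': P(line X) = 0.5·0.7905 / (0.5·0.7905 + 0.85·0.2095) ≈ 0.6894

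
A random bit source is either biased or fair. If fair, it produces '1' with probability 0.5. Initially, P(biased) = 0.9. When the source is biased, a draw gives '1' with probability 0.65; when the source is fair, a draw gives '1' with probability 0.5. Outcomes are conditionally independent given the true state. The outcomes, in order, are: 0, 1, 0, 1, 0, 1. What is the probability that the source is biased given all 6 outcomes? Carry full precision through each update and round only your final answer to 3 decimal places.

0.872

Apply Bayes' rule sequentially, carrying P(biased) forward.
After '0': P(biased) = 0.35·0.9000 / (0.35·0.9000 + 0.5·0.1000) ≈ 0.8630
After '1': P(biased) = 0.65·0.8630 / (0.65·0.8630 + 0.5·0.1370) ≈ 0.8912
After '0': P(biased) = 0.35·0.8912 / (0.35·0.8912 + 0.5·0.1088) ≈ 0.8515
After '1': P(biased) = 0.65·0.8515 / (0.65·0.8515 + 0.5·0.1485) ≈ 0.8817
After '0': P(biased) = 0.35·0.8817 / (0.35·0.8817 + 0.5·0.1183) ≈ 0.8392
After '1': P(biased) = 0.65·0.8392 / (0.65·0.8392 + 0.5·0.1608) ≈ 0.8715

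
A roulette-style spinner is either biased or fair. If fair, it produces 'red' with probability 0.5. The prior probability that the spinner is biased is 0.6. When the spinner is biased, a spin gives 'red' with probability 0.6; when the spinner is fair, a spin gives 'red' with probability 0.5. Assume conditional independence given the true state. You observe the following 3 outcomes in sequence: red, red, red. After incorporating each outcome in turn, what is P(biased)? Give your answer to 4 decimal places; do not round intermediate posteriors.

After 'red': P(biased) = 0.6·0.6000 / (0.6·0.6000 + 0.5·0.4000) ≈ 0.6429
After 'red': P(biased) = 0.6·0.6429 / (0.6·0.6429 + 0.5·0.3571) ≈ 0.6835
After 'red': P(biased) = 0.6·0.6835 / (0.6·0.6835 + 0.5·0.3165) ≈ 0.7216

0.7216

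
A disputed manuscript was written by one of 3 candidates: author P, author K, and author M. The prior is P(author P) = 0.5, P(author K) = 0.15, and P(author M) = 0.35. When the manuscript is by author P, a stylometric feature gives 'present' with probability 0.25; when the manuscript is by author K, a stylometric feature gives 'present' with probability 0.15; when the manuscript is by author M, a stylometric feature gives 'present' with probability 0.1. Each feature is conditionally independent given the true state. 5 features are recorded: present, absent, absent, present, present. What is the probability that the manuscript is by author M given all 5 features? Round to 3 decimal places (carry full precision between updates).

After 'present': normaliser = 0.25·0.5000 + 0.15·0.1500 + 0.1·0.3500; P(author P) ≈ 0.6849, P(author K) ≈ 0.1233, P(author M) ≈ 0.1918
After 'absent': normaliser = 0.75·0.6849 + 0.85·0.1233 + 0.9·0.1918; P(author P) ≈ 0.6494, P(author K) ≈ 0.1325, P(author M) ≈ 0.2182
After 'absent': normaliser = 0.75·0.6494 + 0.85·0.1325 + 0.9·0.2182; P(author P) ≈ 0.6118, P(author K) ≈ 0.1415, P(author M) ≈ 0.2467
After 'present': normaliser = 0.25·0.6118 + 0.15·0.1415 + 0.1·0.2467; P(author P) ≈ 0.7692, P(author K) ≈ 0.1067, P(author M) ≈ 0.1241
After 'present': normaliser = 0.25·0.7692 + 0.15·0.1067 + 0.1·0.1241; P(author P) ≈ 0.8713, P(author K) ≈ 0.0725, P(author M) ≈ 0.0562

0.056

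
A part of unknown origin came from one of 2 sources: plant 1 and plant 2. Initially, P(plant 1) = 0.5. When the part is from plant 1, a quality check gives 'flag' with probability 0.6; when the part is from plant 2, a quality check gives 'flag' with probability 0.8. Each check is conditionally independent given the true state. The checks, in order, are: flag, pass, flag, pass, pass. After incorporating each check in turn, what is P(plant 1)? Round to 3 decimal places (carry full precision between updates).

0.818

After 'flag': P(plant 1) = 0.6·0.5000 / (0.6·0.5000 + 0.8·0.5000) ≈ 0.4286
After 'pass': P(plant 1) = 0.4·0.4286 / (0.4·0.4286 + 0.2·0.5714) ≈ 0.6000
After 'flag': P(plant 1) = 0.6·0.6000 / (0.6·0.6000 + 0.8·0.4000) ≈ 0.5294
After 'pass': P(plant 1) = 0.4·0.5294 / (0.4·0.5294 + 0.2·0.4706) ≈ 0.6923
After 'pass': P(plant 1) = 0.4·0.6923 / (0.4·0.6923 + 0.2·0.3077) ≈ 0.8182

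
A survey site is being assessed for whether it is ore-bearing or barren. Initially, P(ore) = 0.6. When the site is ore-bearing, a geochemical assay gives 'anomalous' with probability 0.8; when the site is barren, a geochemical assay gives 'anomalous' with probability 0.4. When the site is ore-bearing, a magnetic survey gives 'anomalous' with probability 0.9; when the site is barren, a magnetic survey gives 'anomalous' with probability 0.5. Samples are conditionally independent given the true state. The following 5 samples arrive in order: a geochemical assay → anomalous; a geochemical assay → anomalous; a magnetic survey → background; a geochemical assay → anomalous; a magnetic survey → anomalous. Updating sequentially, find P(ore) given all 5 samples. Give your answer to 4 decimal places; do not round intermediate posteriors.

0.8120

After a geochemical assay='anomalous': P(ore) = 0.8·0.6000 / (0.8·0.6000 + 0.4·0.4000) ≈ 0.7500
After a geochemical assay='anomalous': P(ore) = 0.8·0.7500 / (0.8·0.7500 + 0.4·0.2500) ≈ 0.8571
After a magnetic survey='background': P(ore) = 0.1·0.8571 / (0.1·0.8571 + 0.5·0.1429) ≈ 0.5455
After a geochemical assay='anomalous': P(ore) = 0.8·0.5455 / (0.8·0.5455 + 0.4·0.4545) ≈ 0.7059
After a magnetic survey='anomalous': P(ore) = 0.9·0.7059 / (0.9·0.7059 + 0.5·0.2941) ≈ 0.8120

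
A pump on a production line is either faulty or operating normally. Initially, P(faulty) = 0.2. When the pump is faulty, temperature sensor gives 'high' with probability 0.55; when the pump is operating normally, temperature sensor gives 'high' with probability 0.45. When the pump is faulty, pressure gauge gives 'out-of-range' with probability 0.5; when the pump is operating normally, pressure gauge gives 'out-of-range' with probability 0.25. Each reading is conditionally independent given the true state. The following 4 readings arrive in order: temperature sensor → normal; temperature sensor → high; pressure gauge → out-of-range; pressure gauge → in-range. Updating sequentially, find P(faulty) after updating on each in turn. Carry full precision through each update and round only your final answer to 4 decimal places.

Apply Bayes' rule sequentially, carrying P(faulty) forward.
After temperature sensor='normal': P(faulty) = 0.45·0.2000 / (0.45·0.2000 + 0.55·0.8000) ≈ 0.1698
After temperature sensor='high': P(faulty) = 0.55·0.1698 / (0.55·0.1698 + 0.45·0.8302) ≈ 0.2000
After pressure gauge='out-of-range': P(faulty) = 0.5·0.2000 / (0.5·0.2000 + 0.25·0.8000) ≈ 0.3333
After pressure gauge='in-range': P(faulty) = 0.5·0.3333 / (0.5·0.3333 + 0.75·0.6667) ≈ 0.2500

0.2500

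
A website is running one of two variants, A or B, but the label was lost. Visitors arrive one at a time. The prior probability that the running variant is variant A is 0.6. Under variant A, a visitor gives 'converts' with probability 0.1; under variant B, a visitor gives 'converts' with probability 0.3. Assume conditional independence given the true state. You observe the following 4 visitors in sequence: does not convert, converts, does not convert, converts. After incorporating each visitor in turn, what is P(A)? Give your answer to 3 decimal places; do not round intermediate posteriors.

0.216

After 'does not convert': P(A) = 0.9·0.6000 / (0.9·0.6000 + 0.7·0.4000) ≈ 0.6585
After 'converts': P(A) = 0.1·0.6585 / (0.1·0.6585 + 0.3·0.3415) ≈ 0.3913
After 'does not convert': P(A) = 0.9·0.3913 / (0.9·0.3913 + 0.7·0.6087) ≈ 0.4525
After 'converts': P(A) = 0.1·0.4525 / (0.1·0.4525 + 0.3·0.5475) ≈ 0.2160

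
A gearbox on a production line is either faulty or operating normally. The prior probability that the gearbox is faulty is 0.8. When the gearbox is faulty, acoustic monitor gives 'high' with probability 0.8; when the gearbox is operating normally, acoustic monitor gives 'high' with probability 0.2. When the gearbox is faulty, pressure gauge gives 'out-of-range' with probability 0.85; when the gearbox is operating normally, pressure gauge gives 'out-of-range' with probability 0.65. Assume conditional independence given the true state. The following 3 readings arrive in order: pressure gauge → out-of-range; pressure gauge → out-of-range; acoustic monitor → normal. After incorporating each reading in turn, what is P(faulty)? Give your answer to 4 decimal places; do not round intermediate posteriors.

After pressure gauge='out-of-range': P(faulty) = 0.85·0.8000 / (0.85·0.8000 + 0.65·0.2000) ≈ 0.8395
After pressure gauge='out-of-range': P(faulty) = 0.85·0.8395 / (0.85·0.8395 + 0.65·0.1605) ≈ 0.8725
After acoustic monitor='normal': P(faulty) = 0.2·0.8725 / (0.2·0.8725 + 0.8·0.1275) ≈ 0.6310

0.6310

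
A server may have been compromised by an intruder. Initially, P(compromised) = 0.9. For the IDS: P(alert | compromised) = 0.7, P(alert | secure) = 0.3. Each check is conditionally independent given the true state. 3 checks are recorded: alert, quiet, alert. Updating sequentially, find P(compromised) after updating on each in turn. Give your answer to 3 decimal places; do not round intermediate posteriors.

Each posterior becomes the prior for the next update.
After 'alert': P(compromised) = 0.7·0.9000 / (0.7·0.9000 + 0.3·0.1000) ≈ 0.9545
After 'quiet': P(compromised) = 0.3·0.9545 / (0.3·0.9545 + 0.7·0.0455) ≈ 0.9000
After 'alert': P(compromised) = 0.7·0.9000 / (0.7·0.9000 + 0.3·0.1000) ≈ 0.9545

0.955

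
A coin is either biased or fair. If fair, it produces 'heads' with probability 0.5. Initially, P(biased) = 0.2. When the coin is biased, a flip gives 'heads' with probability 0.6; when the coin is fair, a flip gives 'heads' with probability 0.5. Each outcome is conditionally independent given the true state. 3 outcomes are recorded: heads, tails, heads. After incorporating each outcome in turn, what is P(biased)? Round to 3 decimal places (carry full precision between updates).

0.224

After 'heads': P(biased) = 0.6·0.2000 / (0.6·0.2000 + 0.5·0.8000) ≈ 0.2308
After 'tails': P(biased) = 0.4·0.2308 / (0.4·0.2308 + 0.5·0.7692) ≈ 0.1935
After 'heads': P(biased) = 0.6·0.1935 / (0.6·0.1935 + 0.5·0.8065) ≈ 0.2236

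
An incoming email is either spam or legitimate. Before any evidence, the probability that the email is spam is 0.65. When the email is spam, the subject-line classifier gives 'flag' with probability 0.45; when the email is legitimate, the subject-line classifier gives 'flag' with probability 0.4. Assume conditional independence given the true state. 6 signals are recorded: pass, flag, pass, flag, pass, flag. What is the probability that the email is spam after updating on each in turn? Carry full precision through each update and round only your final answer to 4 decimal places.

0.6707

After 'pass': P(spam) = 0.55·0.6500 / (0.55·0.6500 + 0.6·0.3500) ≈ 0.6300
After 'flag': P(spam) = 0.45·0.6300 / (0.45·0.6300 + 0.4·0.3700) ≈ 0.6570
After 'pass': P(spam) = 0.55·0.6570 / (0.55·0.6570 + 0.6·0.3430) ≈ 0.6371
After 'flag': P(spam) = 0.45·0.6371 / (0.45·0.6371 + 0.4·0.3629) ≈ 0.6639
After 'pass': P(spam) = 0.55·0.6639 / (0.55·0.6639 + 0.6·0.3361) ≈ 0.6442
After 'flag': P(spam) = 0.45·0.6442 / (0.45·0.6442 + 0.4·0.3558) ≈ 0.6707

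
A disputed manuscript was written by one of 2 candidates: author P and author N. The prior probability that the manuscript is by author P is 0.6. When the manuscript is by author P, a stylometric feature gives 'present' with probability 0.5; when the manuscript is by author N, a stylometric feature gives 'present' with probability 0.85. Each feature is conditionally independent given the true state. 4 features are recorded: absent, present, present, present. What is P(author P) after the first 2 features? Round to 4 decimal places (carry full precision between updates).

Apply Bayes' rule sequentially, carrying P(author P) forward.
After 'absent': P(author P) = 0.5·0.6000 / (0.5·0.6000 + 0.15·0.4000) ≈ 0.8333
After 'present': P(author P) = 0.5·0.8333 / (0.5·0.8333 + 0.85·0.1667) ≈ 0.7463

0.7463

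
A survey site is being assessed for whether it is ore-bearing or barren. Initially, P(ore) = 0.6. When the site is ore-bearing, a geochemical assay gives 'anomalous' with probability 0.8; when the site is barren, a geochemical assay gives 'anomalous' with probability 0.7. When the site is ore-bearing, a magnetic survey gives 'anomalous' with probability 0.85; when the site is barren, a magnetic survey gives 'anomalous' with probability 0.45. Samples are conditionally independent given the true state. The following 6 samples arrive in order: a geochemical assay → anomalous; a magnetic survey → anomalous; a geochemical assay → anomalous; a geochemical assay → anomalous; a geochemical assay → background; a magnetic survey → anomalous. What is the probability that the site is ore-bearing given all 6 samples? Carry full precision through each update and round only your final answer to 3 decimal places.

After a geochemical assay='anomalous': P(ore) = 0.8·0.6000 / (0.8·0.6000 + 0.7·0.4000) ≈ 0.6316
After a magnetic survey='anomalous': P(ore) = 0.85·0.6316 / (0.85·0.6316 + 0.45·0.3684) ≈ 0.7640
After a geochemical assay='anomalous': P(ore) = 0.8·0.7640 / (0.8·0.7640 + 0.7·0.2360) ≈ 0.7873
After a geochemical assay='anomalous': P(ore) = 0.8·0.7873 / (0.8·0.7873 + 0.7·0.2127) ≈ 0.8088
After a geochemical assay='background': P(ore) = 0.2·0.8088 / (0.2·0.8088 + 0.3·0.1912) ≈ 0.7382
After a magnetic survey='anomalous': P(ore) = 0.85·0.7382 / (0.85·0.7382 + 0.45·0.2618) ≈ 0.8419

0.842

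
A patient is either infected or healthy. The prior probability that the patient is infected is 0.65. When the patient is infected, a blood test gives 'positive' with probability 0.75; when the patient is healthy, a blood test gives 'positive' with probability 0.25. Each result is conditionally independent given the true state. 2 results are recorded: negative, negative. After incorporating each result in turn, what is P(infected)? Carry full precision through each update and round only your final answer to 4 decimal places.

0.1711

After 'negative': P(infected) = 0.25·0.6500 / (0.25·0.6500 + 0.75·0.3500) ≈ 0.3824
After 'negative': P(infected) = 0.25·0.3824 / (0.25·0.3824 + 0.75·0.6176) ≈ 0.1711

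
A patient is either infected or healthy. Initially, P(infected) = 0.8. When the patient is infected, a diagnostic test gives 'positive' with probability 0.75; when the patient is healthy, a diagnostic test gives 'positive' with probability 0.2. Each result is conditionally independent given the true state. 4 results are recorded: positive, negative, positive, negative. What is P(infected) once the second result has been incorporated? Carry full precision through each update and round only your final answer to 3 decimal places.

0.824

After 'positive': P(infected) = 0.75·0.8000 / (0.75·0.8000 + 0.2·0.2000) ≈ 0.9375
After 'negative': P(infected) = 0.25·0.9375 / (0.25·0.9375 + 0.8·0.0625) ≈ 0.8242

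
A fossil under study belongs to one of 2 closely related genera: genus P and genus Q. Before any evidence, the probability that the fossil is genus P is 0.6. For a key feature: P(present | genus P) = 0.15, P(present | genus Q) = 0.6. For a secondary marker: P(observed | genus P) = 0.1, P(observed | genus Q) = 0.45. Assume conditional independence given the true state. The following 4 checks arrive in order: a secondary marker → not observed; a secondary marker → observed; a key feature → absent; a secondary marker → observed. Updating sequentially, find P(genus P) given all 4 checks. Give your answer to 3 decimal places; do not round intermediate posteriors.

0.205

After a secondary marker='not observed': P(genus P) = 0.9·0.6000 / (0.9·0.6000 + 0.55·0.4000) ≈ 0.7105
After a secondary marker='observed': P(genus P) = 0.1·0.7105 / (0.1·0.7105 + 0.45·0.2895) ≈ 0.3529
After a key feature='absent': P(genus P) = 0.85·0.3529 / (0.85·0.3529 + 0.4·0.6471) ≈ 0.5368
After a secondary marker='observed': P(genus P) = 0.1·0.5368 / (0.1·0.5368 + 0.45·0.4632) ≈ 0.2048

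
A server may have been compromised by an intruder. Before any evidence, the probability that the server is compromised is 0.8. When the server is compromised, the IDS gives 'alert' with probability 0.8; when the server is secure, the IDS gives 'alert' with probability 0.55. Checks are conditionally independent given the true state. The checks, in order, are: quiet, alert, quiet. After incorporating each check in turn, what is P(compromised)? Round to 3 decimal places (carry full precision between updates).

After 'quiet': P(compromised) = 0.2·0.8000 / (0.2·0.8000 + 0.45·0.2000) ≈ 0.6400
After 'alert': P(compromised) = 0.8·0.6400 / (0.8·0.6400 + 0.55·0.3600) ≈ 0.7211
After 'quiet': P(compromised) = 0.2·0.7211 / (0.2·0.7211 + 0.45·0.2789) ≈ 0.5347

0.535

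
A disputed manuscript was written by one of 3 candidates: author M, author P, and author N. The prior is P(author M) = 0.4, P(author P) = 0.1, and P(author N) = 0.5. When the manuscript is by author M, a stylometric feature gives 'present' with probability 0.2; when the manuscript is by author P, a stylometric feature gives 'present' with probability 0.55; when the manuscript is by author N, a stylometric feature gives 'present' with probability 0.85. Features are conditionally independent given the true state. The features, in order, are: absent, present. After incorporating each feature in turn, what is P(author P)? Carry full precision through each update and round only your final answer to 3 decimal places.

0.162

Apply Bayes' rule sequentially, carrying P(author P) forward.
After 'absent': normaliser = 0.8·0.4000 + 0.45·0.1000 + 0.15·0.5000; P(author M) ≈ 0.7273, P(author P) ≈ 0.1023, P(author N) ≈ 0.1705
After 'present': normaliser = 0.2·0.7273 + 0.55·0.1023 + 0.85·0.1705; P(author M) ≈ 0.4197, P(author P) ≈ 0.1623, P(author N) ≈ 0.4180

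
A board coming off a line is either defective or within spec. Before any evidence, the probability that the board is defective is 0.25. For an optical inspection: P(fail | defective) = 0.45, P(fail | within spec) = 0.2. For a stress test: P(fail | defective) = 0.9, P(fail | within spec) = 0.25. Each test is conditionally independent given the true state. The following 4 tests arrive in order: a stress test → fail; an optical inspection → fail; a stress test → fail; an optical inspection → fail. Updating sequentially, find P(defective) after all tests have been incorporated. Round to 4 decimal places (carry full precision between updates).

0.9563

After a stress test='fail': P(defective) = 0.9·0.2500 / (0.9·0.2500 + 0.25·0.7500) ≈ 0.5455
After an optical inspection='fail': P(defective) = 0.45·0.5455 / (0.45·0.5455 + 0.2·0.4545) ≈ 0.7297
After a stress test='fail': P(defective) = 0.9·0.7297 / (0.9·0.7297 + 0.25·0.2703) ≈ 0.9067
After an optical inspection='fail': P(defective) = 0.45·0.9067 / (0.45·0.9067 + 0.2·0.0933) ≈ 0.9563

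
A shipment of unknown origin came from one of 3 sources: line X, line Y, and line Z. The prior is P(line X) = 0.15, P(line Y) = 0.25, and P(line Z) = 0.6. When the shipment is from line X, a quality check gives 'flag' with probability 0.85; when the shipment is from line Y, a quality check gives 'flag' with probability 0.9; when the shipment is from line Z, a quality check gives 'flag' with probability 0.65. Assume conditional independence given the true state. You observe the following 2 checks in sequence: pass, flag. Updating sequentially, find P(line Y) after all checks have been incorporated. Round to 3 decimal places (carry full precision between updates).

After 'pass': normaliser = 0.15·0.1500 + 0.1·0.2500 + 0.35·0.6000; P(line X) ≈ 0.0874, P(line Y) ≈ 0.0971, P(line Z) ≈ 0.8155
After 'flag': normaliser = 0.85·0.0874 + 0.9·0.0971 + 0.65·0.8155; P(line X) ≈ 0.1074, P(line Y) ≈ 0.1263, P(line Z) ≈ 0.7663

0.126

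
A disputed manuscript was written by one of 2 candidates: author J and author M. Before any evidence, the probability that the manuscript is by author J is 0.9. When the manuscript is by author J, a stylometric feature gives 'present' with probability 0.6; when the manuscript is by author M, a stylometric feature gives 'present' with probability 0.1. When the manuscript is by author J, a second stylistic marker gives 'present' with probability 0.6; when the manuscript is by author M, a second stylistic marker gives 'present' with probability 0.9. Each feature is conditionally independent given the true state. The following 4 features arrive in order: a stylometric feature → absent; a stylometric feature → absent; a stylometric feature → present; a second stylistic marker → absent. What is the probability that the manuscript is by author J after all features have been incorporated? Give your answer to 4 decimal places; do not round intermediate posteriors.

0.9771

After a stylometric feature='absent': P(author J) = 0.4·0.9000 / (0.4·0.9000 + 0.9·0.1000) ≈ 0.8000
After a stylometric feature='absent': P(author J) = 0.4·0.8000 / (0.4·0.8000 + 0.9·0.2000) ≈ 0.6400
After a stylometric feature='present': P(author J) = 0.6·0.6400 / (0.6·0.6400 + 0.1·0.3600) ≈ 0.9143
After a second stylistic marker='absent': P(author J) = 0.4·0.9143 / (0.4·0.9143 + 0.1·0.0857) ≈ 0.9771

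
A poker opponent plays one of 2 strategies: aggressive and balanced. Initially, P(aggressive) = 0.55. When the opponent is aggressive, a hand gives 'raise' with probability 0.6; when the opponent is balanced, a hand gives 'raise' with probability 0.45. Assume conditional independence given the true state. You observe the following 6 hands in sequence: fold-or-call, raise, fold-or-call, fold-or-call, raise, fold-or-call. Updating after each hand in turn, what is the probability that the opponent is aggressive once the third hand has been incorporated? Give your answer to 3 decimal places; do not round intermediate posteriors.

After 'fold-or-call': P(aggressive) = 0.4·0.5500 / (0.4·0.5500 + 0.55·0.4500) ≈ 0.4706
After 'raise': P(aggressive) = 0.6·0.4706 / (0.6·0.4706 + 0.45·0.5294) ≈ 0.5424
After 'fold-or-call': P(aggressive) = 0.4·0.5424 / (0.4·0.5424 + 0.55·0.4576) ≈ 0.4629

0.463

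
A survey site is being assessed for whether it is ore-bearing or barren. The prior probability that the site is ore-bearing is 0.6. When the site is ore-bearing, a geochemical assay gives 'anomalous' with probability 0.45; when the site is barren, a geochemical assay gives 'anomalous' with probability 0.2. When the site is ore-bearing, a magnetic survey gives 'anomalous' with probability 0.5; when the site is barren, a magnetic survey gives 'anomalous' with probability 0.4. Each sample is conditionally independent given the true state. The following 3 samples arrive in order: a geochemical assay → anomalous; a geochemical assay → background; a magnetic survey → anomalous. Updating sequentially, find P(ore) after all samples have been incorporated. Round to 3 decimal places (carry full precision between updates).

After a geochemical assay='anomalous': P(ore) = 0.45·0.6000 / (0.45·0.6000 + 0.2·0.4000) ≈ 0.7714
After a geochemical assay='background': P(ore) = 0.55·0.7714 / (0.55·0.7714 + 0.8·0.2286) ≈ 0.6988
After a magnetic survey='anomalous': P(ore) = 0.5·0.6988 / (0.5·0.6988 + 0.4·0.3012) ≈ 0.7436

0.744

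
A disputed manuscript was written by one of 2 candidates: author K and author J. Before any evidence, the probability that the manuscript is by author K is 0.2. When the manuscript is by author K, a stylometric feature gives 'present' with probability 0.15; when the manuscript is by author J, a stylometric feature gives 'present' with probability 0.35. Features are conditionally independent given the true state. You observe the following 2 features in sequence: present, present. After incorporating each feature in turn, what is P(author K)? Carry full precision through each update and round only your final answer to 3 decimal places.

0.044

After 'present': P(author K) = 0.15·0.2000 / (0.15·0.2000 + 0.35·0.8000) ≈ 0.0968
After 'present': P(author K) = 0.15·0.0968 / (0.15·0.0968 + 0.35·0.9032) ≈ 0.0439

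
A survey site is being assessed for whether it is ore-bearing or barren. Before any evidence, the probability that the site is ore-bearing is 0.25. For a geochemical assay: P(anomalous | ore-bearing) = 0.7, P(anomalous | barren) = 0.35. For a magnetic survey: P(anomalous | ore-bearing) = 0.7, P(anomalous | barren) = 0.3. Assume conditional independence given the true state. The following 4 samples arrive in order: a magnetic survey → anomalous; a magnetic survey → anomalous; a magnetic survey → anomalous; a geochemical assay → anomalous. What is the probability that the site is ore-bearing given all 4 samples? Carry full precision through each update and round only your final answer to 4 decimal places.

0.8944

After a magnetic survey='anomalous': P(ore) = 0.7·0.2500 / (0.7·0.2500 + 0.3·0.7500) ≈ 0.4375
After a magnetic survey='anomalous': P(ore) = 0.7·0.4375 / (0.7·0.4375 + 0.3·0.5625) ≈ 0.6447
After a magnetic survey='anomalous': P(ore) = 0.7·0.6447 / (0.7·0.6447 + 0.3·0.3553) ≈ 0.8090
After a geochemical assay='anomalous': P(ore) = 0.7·0.8090 / (0.7·0.8090 + 0.35·0.1910) ≈ 0.8944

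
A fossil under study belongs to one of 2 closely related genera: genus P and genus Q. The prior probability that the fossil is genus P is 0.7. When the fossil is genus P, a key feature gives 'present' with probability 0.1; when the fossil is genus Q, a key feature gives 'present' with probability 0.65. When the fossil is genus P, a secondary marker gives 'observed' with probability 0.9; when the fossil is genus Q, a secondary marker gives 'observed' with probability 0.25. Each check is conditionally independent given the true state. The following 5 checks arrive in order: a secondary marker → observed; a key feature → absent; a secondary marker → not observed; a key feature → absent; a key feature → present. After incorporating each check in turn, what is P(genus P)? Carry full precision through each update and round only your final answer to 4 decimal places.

0.5326

After a secondary marker='observed': P(genus P) = 0.9·0.7000 / (0.9·0.7000 + 0.25·0.3000) ≈ 0.8936
After a key feature='absent': P(genus P) = 0.9·0.8936 / (0.9·0.8936 + 0.35·0.1064) ≈ 0.9558
After a secondary marker='not observed': P(genus P) = 0.1·0.9558 / (0.1·0.9558 + 0.75·0.0442) ≈ 0.7423
After a key feature='absent': P(genus P) = 0.9·0.7423 / (0.9·0.7423 + 0.35·0.2577) ≈ 0.8810
After a key feature='present': P(genus P) = 0.1·0.8810 / (0.1·0.8810 + 0.65·0.1190) ≈ 0.5326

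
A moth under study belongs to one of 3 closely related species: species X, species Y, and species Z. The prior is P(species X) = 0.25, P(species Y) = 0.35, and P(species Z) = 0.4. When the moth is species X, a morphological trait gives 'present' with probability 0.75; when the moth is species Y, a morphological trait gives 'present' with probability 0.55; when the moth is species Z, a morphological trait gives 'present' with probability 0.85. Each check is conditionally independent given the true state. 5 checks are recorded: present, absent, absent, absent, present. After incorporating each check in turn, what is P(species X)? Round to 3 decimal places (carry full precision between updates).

0.171

After 'present': normaliser = 0.75·0.2500 + 0.55·0.3500 + 0.85·0.4000; P(species X) ≈ 0.2604, P(species Y) ≈ 0.2674, P(species Z) ≈ 0.4722
After 'absent': normaliser = 0.25·0.2604 + 0.45·0.2674 + 0.15·0.4722; P(species X) ≈ 0.2541, P(species Y) ≈ 0.4695, P(species Z) ≈ 0.2764
After 'absent': normaliser = 0.25·0.2541 + 0.45·0.4695 + 0.15·0.2764; P(species X) ≈ 0.2008, P(species Y) ≈ 0.6681, P(species Z) ≈ 0.1311
After 'absent': normaliser = 0.25·0.2008 + 0.45·0.6681 + 0.15·0.1311; P(species X) ≈ 0.1355, P(species Y) ≈ 0.8114, P(species Z) ≈ 0.0531
After 'present': normaliser = 0.75·0.1355 + 0.55·0.8114 + 0.85·0.0531; P(species X) ≈ 0.1714, P(species Y) ≈ 0.7525, P(species Z) ≈ 0.0761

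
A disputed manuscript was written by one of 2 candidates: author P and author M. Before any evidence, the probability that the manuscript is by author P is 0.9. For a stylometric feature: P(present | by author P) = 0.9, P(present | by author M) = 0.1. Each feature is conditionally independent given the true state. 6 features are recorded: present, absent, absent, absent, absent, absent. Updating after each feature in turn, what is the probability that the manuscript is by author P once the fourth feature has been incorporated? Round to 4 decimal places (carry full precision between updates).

After 'present': P(author P) = 0.9·0.9000 / (0.9·0.9000 + 0.1·0.1000) ≈ 0.9878
After 'absent': P(author P) = 0.1·0.9878 / (0.1·0.9878 + 0.9·0.0122) ≈ 0.9000
After 'absent': P(author P) = 0.1·0.9000 / (0.1·0.9000 + 0.9·0.1000) ≈ 0.5000
After 'absent': P(author P) = 0.1·0.5000 / (0.1·0.5000 + 0.9·0.5000) ≈ 0.1000

0.1000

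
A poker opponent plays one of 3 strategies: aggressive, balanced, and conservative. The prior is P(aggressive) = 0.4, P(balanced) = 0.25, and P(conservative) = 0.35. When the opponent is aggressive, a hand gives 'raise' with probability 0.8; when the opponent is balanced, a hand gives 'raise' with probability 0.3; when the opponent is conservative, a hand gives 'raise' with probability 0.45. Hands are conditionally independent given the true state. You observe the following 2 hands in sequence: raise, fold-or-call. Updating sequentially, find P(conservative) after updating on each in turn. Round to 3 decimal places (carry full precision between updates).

After 'raise': normaliser = 0.8·0.4000 + 0.3·0.2500 + 0.45·0.3500; P(aggressive) ≈ 0.5792, P(balanced) ≈ 0.1357, P(conservative) ≈ 0.2851
After 'fold-or-call': normaliser = 0.2·0.5792 + 0.7·0.1357 + 0.55·0.2851; P(aggressive) ≈ 0.3151, P(balanced) ≈ 0.2585, P(conservative) ≈ 0.4265

0.426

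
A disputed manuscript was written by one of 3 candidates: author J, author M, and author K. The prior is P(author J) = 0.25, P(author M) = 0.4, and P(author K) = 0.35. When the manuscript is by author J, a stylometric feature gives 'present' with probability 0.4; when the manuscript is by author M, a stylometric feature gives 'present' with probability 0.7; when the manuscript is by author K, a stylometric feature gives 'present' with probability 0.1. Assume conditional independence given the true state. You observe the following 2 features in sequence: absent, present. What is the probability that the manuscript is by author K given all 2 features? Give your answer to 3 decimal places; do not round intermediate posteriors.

After 'absent': normaliser = 0.6·0.2500 + 0.3·0.4000 + 0.9·0.3500; P(author J) ≈ 0.2564, P(author M) ≈ 0.2051, P(author K) ≈ 0.5385
After 'present': normaliser = 0.4·0.2564 + 0.7·0.2051 + 0.1·0.5385; P(author J) ≈ 0.3419, P(author M) ≈ 0.4786, P(author K) ≈ 0.1795

0.179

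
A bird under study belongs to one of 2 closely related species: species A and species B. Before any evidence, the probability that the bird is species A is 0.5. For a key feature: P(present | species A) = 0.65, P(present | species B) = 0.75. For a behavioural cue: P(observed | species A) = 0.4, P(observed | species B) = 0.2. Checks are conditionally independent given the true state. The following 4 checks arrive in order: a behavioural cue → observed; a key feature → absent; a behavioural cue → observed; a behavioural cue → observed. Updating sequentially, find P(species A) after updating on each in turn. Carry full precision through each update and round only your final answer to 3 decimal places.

Apply Bayes' rule sequentially, carrying P(species A) forward.
After a behavioural cue='observed': P(species A) = 0.4·0.5000 / (0.4·0.5000 + 0.2·0.5000) ≈ 0.6667
After a key feature='absent': P(species A) = 0.35·0.6667 / (0.35·0.6667 + 0.25·0.3333) ≈ 0.7368
After a behavioural cue='observed': P(species A) = 0.4·0.7368 / (0.4·0.7368 + 0.2·0.2632) ≈ 0.8485
After a behavioural cue='observed': P(species A) = 0.4·0.8485 / (0.4·0.8485 + 0.2·0.1515) ≈ 0.9180

0.918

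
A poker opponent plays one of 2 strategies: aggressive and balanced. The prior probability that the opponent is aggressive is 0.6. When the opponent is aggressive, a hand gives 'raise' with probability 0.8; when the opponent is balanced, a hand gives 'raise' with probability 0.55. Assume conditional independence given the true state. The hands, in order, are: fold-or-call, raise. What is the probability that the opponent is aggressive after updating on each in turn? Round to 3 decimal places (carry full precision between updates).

0.492

After 'fold-or-call': P(aggressive) = 0.2·0.6000 / (0.2·0.6000 + 0.45·0.4000) ≈ 0.4000
After 'raise': P(aggressive) = 0.8·0.4000 / (0.8·0.4000 + 0.55·0.6000) ≈ 0.4923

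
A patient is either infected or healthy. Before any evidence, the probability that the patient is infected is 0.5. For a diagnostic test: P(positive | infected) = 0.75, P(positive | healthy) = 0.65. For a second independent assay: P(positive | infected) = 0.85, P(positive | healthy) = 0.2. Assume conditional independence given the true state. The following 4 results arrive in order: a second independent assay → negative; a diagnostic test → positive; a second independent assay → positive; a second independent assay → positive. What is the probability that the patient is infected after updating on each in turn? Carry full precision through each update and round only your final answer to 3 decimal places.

Apply Bayes' rule sequentially, carrying P(infected) forward.
After a second independent assay='negative': P(infected) = 0.15·0.5000 / (0.15·0.5000 + 0.8·0.5000) ≈ 0.1579
After a diagnostic test='positive': P(infected) = 0.75·0.1579 / (0.75·0.1579 + 0.65·0.8421) ≈ 0.1779
After a second independent assay='positive': P(infected) = 0.85·0.1779 / (0.85·0.1779 + 0.2·0.8221) ≈ 0.4790
After a second independent assay='positive': P(infected) = 0.85·0.4790 / (0.85·0.4790 + 0.2·0.5210) ≈ 0.7962

0.796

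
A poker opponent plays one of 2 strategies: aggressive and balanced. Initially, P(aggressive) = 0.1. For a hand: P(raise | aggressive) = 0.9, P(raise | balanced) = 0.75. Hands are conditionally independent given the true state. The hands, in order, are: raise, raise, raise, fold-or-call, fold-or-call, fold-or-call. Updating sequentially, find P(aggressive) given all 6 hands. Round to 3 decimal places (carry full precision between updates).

0.012

After 'raise': P(aggressive) = 0.9·0.1000 / (0.9·0.1000 + 0.75·0.9000) ≈ 0.1176
After 'raise': P(aggressive) = 0.9·0.1176 / (0.9·0.1176 + 0.75·0.8824) ≈ 0.1379
After 'raise': P(aggressive) = 0.9·0.1379 / (0.9·0.1379 + 0.75·0.8621) ≈ 0.1611
After 'fold-or-call': P(aggressive) = 0.1·0.1611 / (0.1·0.1611 + 0.25·0.8389) ≈ 0.0713
After 'fold-or-call': P(aggressive) = 0.1·0.0713 / (0.1·0.0713 + 0.25·0.9287) ≈ 0.0298
After 'fold-or-call': P(aggressive) = 0.1·0.0298 / (0.1·0.0298 + 0.25·0.9702) ≈ 0.0121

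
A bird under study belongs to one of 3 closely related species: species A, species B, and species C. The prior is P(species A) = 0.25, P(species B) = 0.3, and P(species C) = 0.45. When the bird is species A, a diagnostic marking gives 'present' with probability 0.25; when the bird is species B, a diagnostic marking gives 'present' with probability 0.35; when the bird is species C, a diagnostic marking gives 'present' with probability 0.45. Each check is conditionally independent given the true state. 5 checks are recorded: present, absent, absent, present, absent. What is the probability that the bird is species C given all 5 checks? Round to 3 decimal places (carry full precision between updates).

0.476

After 'present': normaliser = 0.25·0.2500 + 0.35·0.3000 + 0.45·0.4500; P(species A) ≈ 0.1689, P(species B) ≈ 0.2838, P(species C) ≈ 0.5473
After 'absent': normaliser = 0.75·0.1689 + 0.65·0.2838 + 0.55·0.5473; P(species A) ≈ 0.2070, P(species B) ≈ 0.3013, P(species C) ≈ 0.4917
After 'absent': normaliser = 0.75·0.2070 + 0.65·0.3013 + 0.55·0.4917; P(species A) ≈ 0.2497, P(species B) ≈ 0.3151, P(species C) ≈ 0.4351
After 'present': normaliser = 0.25·0.2497 + 0.35·0.3151 + 0.45·0.4351; P(species A) ≈ 0.1694, P(species B) ≈ 0.2993, P(species C) ≈ 0.5313
After 'absent': normaliser = 0.75·0.1694 + 0.65·0.2993 + 0.55·0.5313; P(species A) ≈ 0.2070, P(species B) ≈ 0.3169, P(species C) ≈ 0.4761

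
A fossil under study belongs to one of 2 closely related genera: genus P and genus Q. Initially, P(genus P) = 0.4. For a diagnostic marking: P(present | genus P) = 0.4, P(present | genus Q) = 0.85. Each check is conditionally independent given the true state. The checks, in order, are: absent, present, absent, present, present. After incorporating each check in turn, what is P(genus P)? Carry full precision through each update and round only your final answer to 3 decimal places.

Apply Bayes' rule sequentially, carrying P(genus P) forward.
After 'absent': P(genus P) = 0.6·0.4000 / (0.6·0.4000 + 0.15·0.6000) ≈ 0.7273
After 'present': P(genus P) = 0.4·0.7273 / (0.4·0.7273 + 0.85·0.2727) ≈ 0.5565
After 'absent': P(genus P) = 0.6·0.5565 / (0.6·0.5565 + 0.15·0.4435) ≈ 0.8339
After 'present': P(genus P) = 0.4·0.8339 / (0.4·0.8339 + 0.85·0.1661) ≈ 0.7026
After 'present': P(genus P) = 0.4·0.7026 / (0.4·0.7026 + 0.85·0.2974) ≈ 0.5264

0.526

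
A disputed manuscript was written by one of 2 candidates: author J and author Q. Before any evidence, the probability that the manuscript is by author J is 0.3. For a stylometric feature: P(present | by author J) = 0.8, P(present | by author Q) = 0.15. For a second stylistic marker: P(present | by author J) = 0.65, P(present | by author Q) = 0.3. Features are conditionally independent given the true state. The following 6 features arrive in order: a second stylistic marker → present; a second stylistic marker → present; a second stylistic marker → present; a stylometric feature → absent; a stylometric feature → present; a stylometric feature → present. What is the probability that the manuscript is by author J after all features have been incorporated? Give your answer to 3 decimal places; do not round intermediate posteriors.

After a second stylistic marker='present': P(author J) = 0.65·0.3000 / (0.65·0.3000 + 0.3·0.7000) ≈ 0.4815
After a second stylistic marker='present': P(author J) = 0.65·0.4815 / (0.65·0.4815 + 0.3·0.5185) ≈ 0.6680
After a second stylistic marker='present': P(author J) = 0.65·0.6680 / (0.65·0.6680 + 0.3·0.3320) ≈ 0.8134
After a stylometric feature='absent': P(author J) = 0.2·0.8134 / (0.2·0.8134 + 0.85·0.1866) ≈ 0.5063
After a stylometric feature='present': P(author J) = 0.8·0.5063 / (0.8·0.5063 + 0.15·0.4937) ≈ 0.8454
After a stylometric feature='present': P(author J) = 0.8·0.8454 / (0.8·0.8454 + 0.15·0.1546) ≈ 0.9669

0.967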